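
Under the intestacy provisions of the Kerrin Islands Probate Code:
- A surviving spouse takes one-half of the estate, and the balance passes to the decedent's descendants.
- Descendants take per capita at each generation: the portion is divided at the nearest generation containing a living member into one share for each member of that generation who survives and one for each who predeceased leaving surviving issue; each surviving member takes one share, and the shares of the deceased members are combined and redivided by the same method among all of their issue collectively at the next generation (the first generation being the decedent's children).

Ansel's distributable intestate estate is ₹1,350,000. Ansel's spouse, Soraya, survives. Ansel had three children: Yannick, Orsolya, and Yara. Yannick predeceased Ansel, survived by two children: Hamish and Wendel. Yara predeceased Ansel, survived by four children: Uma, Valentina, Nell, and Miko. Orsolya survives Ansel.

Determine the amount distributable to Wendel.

Soraya takes one-half of ₹1,350,000 = ₹675,000. The remaining ₹675,000 passes to the descendants.
The descendants' portion (₹675,000) is divided at the children's generation into 3 shares of ₹225,000. Orsolya takes ₹225,000. The 2 shares of the deceased (Yannick and Yara) are combined into a pool of ₹450,000.
That pool (₹450,000) is divided at the grandchildren's generation equally among Hamish, Wendel, Uma, Valentina, Nell, and Miko: ₹75,000 each.

Wendel receives ₹75,000.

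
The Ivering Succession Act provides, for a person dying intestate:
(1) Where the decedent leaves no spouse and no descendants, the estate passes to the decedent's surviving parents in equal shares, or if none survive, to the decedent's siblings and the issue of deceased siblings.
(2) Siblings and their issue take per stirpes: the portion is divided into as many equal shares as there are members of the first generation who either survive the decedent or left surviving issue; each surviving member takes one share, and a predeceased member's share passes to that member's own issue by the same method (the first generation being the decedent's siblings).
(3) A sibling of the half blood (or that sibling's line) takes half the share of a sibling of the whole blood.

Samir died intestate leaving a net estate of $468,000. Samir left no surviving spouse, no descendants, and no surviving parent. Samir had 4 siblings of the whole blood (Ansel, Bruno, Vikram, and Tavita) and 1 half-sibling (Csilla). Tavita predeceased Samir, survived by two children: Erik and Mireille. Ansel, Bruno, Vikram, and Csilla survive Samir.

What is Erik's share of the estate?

Erik receives $52,000.

The entire $468,000 passes to the siblings and their issue.
Counting each half-blood sibling's line as half a unit, there are 9/2 units in $468,000, so one unit is $104,000. Whole-blood lines (Ansel, Bruno, Vikram, and Tavita) take $104,000 each; half-blood lines (Csilla) take $52,000 each.
Tavita's share ($104,000) is divided into 2 shares of $52,000: Erik and Mireille each take $52,000.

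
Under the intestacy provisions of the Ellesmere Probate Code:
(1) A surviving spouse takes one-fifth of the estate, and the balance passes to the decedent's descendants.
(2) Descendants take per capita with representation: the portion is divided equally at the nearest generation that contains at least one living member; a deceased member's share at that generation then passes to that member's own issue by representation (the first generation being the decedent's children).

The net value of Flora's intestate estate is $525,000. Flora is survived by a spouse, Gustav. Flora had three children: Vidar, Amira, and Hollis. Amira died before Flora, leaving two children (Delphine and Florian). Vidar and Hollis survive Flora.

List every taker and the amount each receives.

Gustav takes one-fifth of $525,000 = $105,000. The remaining $420,000 passes to the descendants.
The descendants' portion ($420,000) is divided into 3 shares of $140,000: Vidar and Hollis each take $140,000; Amira's $140,000 share passes to Amira's issue.
Amira's share ($140,000) is divided into 2 shares of $70,000: Delphine and Florian each take $70,000.

Gustav: $105,000; Vidar: $140,000; Delphine: $70,000; Florian: $70,000; Hollis: $140,000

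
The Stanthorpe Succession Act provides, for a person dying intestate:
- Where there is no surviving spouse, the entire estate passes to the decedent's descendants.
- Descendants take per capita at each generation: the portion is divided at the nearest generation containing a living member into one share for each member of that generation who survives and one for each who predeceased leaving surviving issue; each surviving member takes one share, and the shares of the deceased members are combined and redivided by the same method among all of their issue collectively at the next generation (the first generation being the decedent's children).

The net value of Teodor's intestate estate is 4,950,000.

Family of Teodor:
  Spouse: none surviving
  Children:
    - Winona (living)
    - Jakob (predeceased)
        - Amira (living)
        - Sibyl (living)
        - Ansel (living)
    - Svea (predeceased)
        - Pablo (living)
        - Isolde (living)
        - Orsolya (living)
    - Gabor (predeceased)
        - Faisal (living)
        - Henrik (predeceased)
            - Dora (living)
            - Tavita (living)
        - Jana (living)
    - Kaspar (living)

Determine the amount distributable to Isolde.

The entire 4,950,000 passes to the descendants.
That amount (4,950,000) is divided at the children's generation into 5 shares of 990,000. Winona and Kaspar each take 990,000. The 3 shares of the deceased (Jakob, Svea, and Gabor) are combined into a pool of 2,970,000.
That pool (2,970,000) is divided at the grandchildren's generation into 9 shares of 330,000. Amira, Sibyl, Ansel, Pablo, Isolde, Orsolya, Faisal, and Jana each take 330,000. The remaining share for the deceased Henrik (330,000) is carried to the next generation.
That pool (330,000) is divided at the great-grandchildren's generation equally among Dora and Tavita: 165,000 each.

Isolde receives 330,000.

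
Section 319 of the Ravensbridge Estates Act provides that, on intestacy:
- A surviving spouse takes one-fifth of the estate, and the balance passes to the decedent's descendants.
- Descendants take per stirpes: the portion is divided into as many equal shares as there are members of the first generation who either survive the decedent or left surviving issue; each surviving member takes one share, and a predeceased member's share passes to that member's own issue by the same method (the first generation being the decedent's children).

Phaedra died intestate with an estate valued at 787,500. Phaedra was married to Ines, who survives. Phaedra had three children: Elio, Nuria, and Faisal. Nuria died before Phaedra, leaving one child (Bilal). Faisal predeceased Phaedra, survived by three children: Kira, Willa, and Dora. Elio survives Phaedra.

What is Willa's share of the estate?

Ines takes one-fifth of 787,500 = 157,500. The remaining 630,000 passes to the descendants.
The descendants' portion (630,000) is divided into 3 shares of 210,000: Elio takes 210,000; Nuria's 210,000 share passes to Nuria's issue; Faisal's 210,000 share passes to Faisal's issue.
Nuria's share (210,000) passes entirely to Bilal.
Faisal's share (210,000) is divided into 3 shares of 70,000: Kira, Willa, and Dora each take 70,000.

Willa receives 70,000.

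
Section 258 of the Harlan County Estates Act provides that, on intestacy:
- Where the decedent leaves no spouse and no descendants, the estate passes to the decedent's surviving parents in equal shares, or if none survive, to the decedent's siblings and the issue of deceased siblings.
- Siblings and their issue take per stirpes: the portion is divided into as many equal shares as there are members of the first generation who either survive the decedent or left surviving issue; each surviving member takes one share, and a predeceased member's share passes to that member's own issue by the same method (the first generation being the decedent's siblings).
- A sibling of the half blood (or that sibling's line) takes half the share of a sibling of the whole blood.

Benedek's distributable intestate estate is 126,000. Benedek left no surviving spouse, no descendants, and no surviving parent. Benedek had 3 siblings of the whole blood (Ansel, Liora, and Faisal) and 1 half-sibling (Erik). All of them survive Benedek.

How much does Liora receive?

Liora receives 36,000.

The entire 126,000 passes to the siblings and their issue.
Counting each half-blood sibling's line as half a unit, there are 7/2 units in 126,000, so one unit is 36,000. Whole-blood lines (Ansel, Liora, and Faisal) take 36,000 each; half-blood lines (Erik) take 18,000 each.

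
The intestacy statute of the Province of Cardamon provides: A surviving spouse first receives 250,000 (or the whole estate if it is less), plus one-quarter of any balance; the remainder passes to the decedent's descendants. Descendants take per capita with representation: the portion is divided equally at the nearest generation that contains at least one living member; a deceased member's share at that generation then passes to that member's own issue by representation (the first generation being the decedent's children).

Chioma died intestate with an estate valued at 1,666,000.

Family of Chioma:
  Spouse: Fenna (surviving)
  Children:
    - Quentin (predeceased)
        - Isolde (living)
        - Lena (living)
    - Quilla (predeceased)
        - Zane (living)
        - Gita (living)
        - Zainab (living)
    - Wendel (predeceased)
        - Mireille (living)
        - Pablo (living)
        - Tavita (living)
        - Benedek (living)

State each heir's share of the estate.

Fenna: 604,000; Isolde: 118,000; Lena: 118,000; Zane: 118,000; Gita: 118,000; Zainab: 118,000; Mireille: 118,000; Pablo: 118,000; Tavita: 118,000; Benedek: 118,000

Fenna first takes 250,000, leaving a balance of 1,416,000. Fenna then takes one-quarter of the balance (354,000), for a total of 604,000. The remaining 1,062,000 passes to the descendants.
No child survives, so the initial division is made at the grandchildren's generation.
The descendants' portion (1,062,000) is divided into 9 shares of 118,000: Isolde, Lena, Zane, Gita, Zainab, Mireille, Pablo, Tavita, and Benedek each take 118,000.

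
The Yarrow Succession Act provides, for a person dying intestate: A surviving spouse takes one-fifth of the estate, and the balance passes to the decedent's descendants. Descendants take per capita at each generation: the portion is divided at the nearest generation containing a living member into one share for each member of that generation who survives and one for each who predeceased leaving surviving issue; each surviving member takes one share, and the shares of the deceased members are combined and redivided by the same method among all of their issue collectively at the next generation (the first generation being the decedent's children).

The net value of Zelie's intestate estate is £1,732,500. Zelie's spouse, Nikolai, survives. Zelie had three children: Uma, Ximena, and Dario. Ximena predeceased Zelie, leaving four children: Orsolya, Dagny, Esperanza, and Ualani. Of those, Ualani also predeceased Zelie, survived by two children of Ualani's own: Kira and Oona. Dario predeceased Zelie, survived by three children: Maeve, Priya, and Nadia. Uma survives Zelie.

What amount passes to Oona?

Oona receives £66,000.

Nikolai takes one-fifth of £1,732,500 = £346,500. The remaining £1,386,000 passes to the descendants.
The descendants' portion (£1,386,000) is divided at the children's generation into 3 shares of £462,000. Uma takes £462,000. The 2 shares of the deceased (Ximena and Dario) are combined into a pool of £924,000.
That pool (£924,000) is divided at the grandchildren's generation into 7 shares of £132,000. Orsolya, Dagny, Esperanza, Maeve, Priya, and Nadia each take £132,000. The remaining share for the deceased Ualani (£132,000) is carried to the next generation.
That pool (£132,000) is divided at the great-grandchildren's generation equally among Kira and Oona: £66,000 each.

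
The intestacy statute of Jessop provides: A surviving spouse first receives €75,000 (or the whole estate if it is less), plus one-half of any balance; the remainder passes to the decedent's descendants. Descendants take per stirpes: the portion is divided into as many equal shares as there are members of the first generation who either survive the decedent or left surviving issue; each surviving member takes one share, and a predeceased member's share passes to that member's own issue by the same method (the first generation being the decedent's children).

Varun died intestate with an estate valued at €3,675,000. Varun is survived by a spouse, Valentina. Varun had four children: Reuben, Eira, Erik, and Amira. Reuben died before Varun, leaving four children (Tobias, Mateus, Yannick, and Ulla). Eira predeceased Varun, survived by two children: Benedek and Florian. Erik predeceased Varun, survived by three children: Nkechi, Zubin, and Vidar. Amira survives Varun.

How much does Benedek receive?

Valentina first takes €75,000, leaving a balance of €3,600,000. Valentina then takes one-half of the balance (€1,800,000), for a total of €1,875,000. The remaining €1,800,000 passes to the descendants.
The descendants' portion (€1,800,000) is divided into 4 shares of €450,000: Amira takes €450,000; Reuben's €450,000 share passes to Reuben's issue; Eira's €450,000 share passes to Eira's issue; Erik's €450,000 share passes to Erik's issue.
Reuben's share (€450,000) is divided into 4 shares of €112,500: Tobias, Mateus, Yannick, and Ulla each take €112,500.
Eira's share (€450,000) is divided into 2 shares of €225,000: Benedek and Florian each take €225,000.
Erik's share (€450,000) is divided into 3 shares of €150,000: Nkechi, Zubin, and Vidar each take €150,000.

Benedek receives €225,000.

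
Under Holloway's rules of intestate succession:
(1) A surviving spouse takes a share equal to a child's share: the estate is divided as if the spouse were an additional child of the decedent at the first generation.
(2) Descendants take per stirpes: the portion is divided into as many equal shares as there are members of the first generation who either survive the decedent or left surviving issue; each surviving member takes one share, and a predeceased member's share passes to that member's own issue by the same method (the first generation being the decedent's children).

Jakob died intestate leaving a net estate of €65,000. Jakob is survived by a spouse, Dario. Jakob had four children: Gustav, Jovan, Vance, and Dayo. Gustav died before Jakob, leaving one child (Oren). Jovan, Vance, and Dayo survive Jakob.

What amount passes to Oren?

The spouse counts as an additional share at the children's level, so there are 5 primary shares of €13,000. Dario takes one such share (€13,000).
The children's combined portion (€52,000) is divided into 4 shares of €13,000: Jovan, Vance, and Dayo each take €13,000; Gustav's €13,000 share passes to Gustav's issue.
Gustav's share (€13,000) passes entirely to Oren.

Oren receives €13,000.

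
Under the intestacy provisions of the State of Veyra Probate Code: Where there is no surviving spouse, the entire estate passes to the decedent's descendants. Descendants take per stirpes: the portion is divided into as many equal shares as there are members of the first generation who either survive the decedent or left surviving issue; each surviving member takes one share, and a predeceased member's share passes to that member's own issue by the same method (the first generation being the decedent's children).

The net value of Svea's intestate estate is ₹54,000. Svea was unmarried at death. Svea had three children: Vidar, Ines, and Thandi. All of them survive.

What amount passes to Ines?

The entire ₹54,000 passes to the descendants.
That amount (₹54,000) is divided into 3 shares of ₹18,000: Vidar, Ines, and Thandi each take ₹18,000.

Ines receives ₹18,000.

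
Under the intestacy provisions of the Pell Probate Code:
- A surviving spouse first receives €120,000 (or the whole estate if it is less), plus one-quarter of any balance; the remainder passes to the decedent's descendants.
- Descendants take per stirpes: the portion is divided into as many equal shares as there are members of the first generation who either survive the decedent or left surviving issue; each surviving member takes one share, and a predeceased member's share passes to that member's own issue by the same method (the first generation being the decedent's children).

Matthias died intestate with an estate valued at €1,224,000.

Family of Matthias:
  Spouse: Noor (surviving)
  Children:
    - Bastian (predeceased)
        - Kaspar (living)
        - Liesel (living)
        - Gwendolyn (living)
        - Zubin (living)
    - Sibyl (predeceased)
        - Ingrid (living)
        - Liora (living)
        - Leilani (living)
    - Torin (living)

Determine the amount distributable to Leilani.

Noor first takes €120,000, leaving a balance of €1,104,000. Noor then takes one-quarter of the balance (€276,000), for a total of €396,000. The remaining €828,000 passes to the descendants.
The descendants' portion (€828,000) is divided into 3 shares of €276,000: Torin takes €276,000; Bastian's €276,000 share passes to Bastian's issue; Sibyl's €276,000 share passes to Sibyl's issue.
Bastian's share (€276,000) is divided into 4 shares of €69,000: Kaspar, Liesel, Gwendolyn, and Zubin each take €69,000.
Sibyl's share (€276,000) is divided into 3 shares of €92,000: Ingrid, Liora, and Leilani each take €92,000.

Leilani receives €92,000.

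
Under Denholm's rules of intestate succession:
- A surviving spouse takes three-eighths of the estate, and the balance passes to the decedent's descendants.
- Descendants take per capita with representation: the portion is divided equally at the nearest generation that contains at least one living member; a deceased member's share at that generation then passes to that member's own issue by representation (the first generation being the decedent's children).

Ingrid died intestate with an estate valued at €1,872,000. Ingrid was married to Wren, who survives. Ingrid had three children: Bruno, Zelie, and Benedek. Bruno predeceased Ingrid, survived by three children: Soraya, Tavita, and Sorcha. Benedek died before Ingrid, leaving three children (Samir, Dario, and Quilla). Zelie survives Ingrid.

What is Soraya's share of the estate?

Soraya receives €130,000.

Wren takes three-eighths of €1,872,000 = €702,000. The remaining €1,170,000 passes to the descendants.
The descendants' portion (€1,170,000) is divided into 3 shares of €390,000: Zelie takes €390,000; Bruno's €390,000 share passes to Bruno's issue; Benedek's €390,000 share passes to Benedek's issue.
Bruno's share (€390,000) is divided into 3 shares of €130,000: Soraya, Tavita, and Sorcha each take €130,000.
Benedek's share (€390,000) is divided into 3 shares of €130,000: Samir, Dario, and Quilla each take €130,000.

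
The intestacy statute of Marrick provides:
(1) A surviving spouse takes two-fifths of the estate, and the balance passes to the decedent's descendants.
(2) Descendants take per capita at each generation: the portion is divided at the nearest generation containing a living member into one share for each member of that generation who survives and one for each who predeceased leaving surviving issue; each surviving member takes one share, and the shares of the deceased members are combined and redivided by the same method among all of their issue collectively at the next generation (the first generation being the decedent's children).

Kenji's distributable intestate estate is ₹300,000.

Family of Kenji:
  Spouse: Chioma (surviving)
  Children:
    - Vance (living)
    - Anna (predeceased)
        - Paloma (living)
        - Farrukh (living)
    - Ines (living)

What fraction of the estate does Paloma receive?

Chioma takes two-fifths of ₹300,000 = ₹120,000. The remaining ₹180,000 passes to the descendants.
The descendants' portion (₹180,000) is divided at the children's generation into 3 shares of ₹60,000. Vance and Ines each take ₹60,000. The remaining share for the deceased Anna (₹60,000) is carried to the next generation.
That pool (₹60,000) is divided at the grandchildren's generation equally among Paloma and Farrukh: ₹30,000 each.

Paloma receives 1/10 of the estate.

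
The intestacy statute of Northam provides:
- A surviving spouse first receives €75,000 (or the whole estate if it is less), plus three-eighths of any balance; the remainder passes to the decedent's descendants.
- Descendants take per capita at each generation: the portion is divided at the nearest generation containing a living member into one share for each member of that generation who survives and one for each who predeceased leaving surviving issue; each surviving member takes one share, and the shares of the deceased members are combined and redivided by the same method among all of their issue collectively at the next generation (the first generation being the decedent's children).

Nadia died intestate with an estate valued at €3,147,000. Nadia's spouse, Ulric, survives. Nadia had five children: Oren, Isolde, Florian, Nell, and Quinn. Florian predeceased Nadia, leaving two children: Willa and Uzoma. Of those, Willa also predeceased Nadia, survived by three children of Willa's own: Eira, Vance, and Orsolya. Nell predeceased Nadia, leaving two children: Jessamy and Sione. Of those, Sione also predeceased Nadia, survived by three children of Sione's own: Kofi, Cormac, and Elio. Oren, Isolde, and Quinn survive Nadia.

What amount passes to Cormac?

Cormac receives €64,000.

Ulric first takes €75,000, leaving a balance of €3,072,000. Ulric then takes three-eighths of the balance (€1,152,000), for a total of €1,227,000. The remaining €1,920,000 passes to the descendants.
The descendants' portion (€1,920,000) is divided at the children's generation into 5 shares of €384,000. Oren, Isolde, and Quinn each take €384,000. The 2 shares of the deceased (Florian and Nell) are combined into a pool of €768,000.
That pool (€768,000) is divided at the grandchildren's generation into 4 shares of €192,000. Uzoma and Jessamy each take €192,000. The 2 shares of the deceased (Willa and Sione) are combined into a pool of €384,000.
That pool (€384,000) is divided at the great-grandchildren's generation equally among Eira, Vance, Orsolya, Kofi, Cormac, and Elio: €64,000 each.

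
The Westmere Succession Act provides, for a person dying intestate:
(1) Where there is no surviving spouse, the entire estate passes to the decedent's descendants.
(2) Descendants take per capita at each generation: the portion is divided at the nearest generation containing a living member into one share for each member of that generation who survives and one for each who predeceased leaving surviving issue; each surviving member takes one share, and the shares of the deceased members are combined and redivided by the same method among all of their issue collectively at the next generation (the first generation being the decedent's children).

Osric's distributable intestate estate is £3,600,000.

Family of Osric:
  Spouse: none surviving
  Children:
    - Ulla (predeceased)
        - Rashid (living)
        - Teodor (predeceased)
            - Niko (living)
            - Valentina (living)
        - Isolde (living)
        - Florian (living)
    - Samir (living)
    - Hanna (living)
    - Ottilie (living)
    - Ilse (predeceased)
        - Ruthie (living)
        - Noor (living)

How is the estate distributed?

The entire £3,600,000 passes to the descendants.
That amount (£3,600,000) is divided at the children's generation into 5 shares of £720,000. Samir, Hanna, and Ottilie each take £720,000. The 2 shares of the deceased (Ulla and Ilse) are combined into a pool of £1,440,000.
That pool (£1,440,000) is divided at the grandchildren's generation into 6 shares of £240,000. Rashid, Isolde, Florian, Ruthie, and Noor each take £240,000. The remaining share for the deceased Teodor (£240,000) is carried to the next generation.
That pool (£240,000) is divided at the great-grandchildren's generation equally among Niko and Valentina: £120,000 each.

Rashid: £240,000; Niko: £120,000; Valentina: £120,000; Isolde: £240,000; Florian: £240,000; Samir: £720,000; Hanna: £720,000; Ottilie: £720,000; Ruthie: £240,000; Noor: £240,000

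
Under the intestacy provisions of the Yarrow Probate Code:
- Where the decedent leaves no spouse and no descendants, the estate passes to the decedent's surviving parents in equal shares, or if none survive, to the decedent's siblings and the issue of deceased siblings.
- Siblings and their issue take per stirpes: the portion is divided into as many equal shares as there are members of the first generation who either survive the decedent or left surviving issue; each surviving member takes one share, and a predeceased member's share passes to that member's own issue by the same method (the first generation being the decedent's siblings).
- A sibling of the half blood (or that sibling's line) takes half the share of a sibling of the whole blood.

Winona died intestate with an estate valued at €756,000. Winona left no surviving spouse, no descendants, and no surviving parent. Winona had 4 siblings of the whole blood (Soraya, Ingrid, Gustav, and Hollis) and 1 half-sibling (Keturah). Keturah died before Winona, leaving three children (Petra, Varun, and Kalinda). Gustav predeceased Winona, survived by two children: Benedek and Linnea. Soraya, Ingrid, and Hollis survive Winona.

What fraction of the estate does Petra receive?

Petra receives 1/27 of the estate.

The entire €756,000 passes to the siblings and their issue.
Counting each half-blood sibling's line as half a unit, there are 9/2 units in €756,000, so one unit is €168,000. Whole-blood lines (Soraya, Ingrid, Gustav, and Hollis) take €168,000 each; half-blood lines (Keturah) take €84,000 each.
Keturah's share (€84,000) is divided into 3 shares of €28,000: Petra, Varun, and Kalinda each take €28,000.
Gustav's share (€168,000) is divided into 2 shares of €84,000: Benedek and Linnea each take €84,000.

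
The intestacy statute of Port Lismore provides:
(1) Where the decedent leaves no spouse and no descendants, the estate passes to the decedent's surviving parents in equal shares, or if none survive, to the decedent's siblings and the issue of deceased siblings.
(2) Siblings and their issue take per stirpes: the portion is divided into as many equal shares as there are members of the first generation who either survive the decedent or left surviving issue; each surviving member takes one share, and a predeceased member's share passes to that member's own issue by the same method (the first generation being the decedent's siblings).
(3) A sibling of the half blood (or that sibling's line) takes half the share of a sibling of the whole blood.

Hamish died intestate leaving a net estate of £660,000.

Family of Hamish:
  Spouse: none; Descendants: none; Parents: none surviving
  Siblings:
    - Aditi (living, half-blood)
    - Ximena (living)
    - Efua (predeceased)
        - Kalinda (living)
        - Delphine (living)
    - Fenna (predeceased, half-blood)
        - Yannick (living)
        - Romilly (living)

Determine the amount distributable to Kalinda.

Kalinda receives £110,000.

The entire £660,000 passes to the siblings and their issue.
Counting each half-blood sibling's line as half a unit, there are 3 units in £660,000, so one unit is £220,000. Whole-blood lines (Ximena and Efua) take £220,000 each; half-blood lines (Aditi and Fenna) take £110,000 each.
Efua's share (£220,000) is divided into 2 shares of £110,000: Kalinda and Delphine each take £110,000.
Fenna's share (£110,000) is divided into 2 shares of £55,000: Yannick and Romilly each take £55,000.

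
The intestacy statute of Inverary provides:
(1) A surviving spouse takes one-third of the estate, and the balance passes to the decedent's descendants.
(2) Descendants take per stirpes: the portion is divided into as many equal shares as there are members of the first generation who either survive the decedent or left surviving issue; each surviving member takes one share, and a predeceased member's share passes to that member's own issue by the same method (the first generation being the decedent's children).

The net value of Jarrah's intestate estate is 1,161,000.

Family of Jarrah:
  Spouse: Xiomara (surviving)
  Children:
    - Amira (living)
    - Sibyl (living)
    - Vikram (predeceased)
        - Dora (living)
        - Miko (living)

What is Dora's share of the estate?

Xiomara takes one-third of 1,161,000 = 387,000. The remaining 774,000 passes to the descendants.
The descendants' portion (774,000) is divided into 3 shares of 258,000: Amira and Sibyl each take 258,000; Vikram's 258,000 share passes to Vikram's issue.
Vikram's share (258,000) is divided into 2 shares of 129,000: Dora and Miko each take 129,000.

Dora receives 129,000.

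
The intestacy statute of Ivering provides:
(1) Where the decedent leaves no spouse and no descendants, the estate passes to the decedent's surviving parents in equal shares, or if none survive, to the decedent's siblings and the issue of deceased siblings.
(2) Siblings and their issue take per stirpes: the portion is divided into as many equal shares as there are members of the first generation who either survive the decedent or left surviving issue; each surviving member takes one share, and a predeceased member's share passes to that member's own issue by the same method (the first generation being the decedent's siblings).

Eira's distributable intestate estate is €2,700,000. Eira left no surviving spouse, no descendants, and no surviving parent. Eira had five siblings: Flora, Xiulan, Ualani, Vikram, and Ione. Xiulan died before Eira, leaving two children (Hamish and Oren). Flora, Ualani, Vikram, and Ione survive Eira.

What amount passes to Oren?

The entire €2,700,000 passes to the siblings and their issue.
That amount (€2,700,000) is divided into 5 shares of €540,000: Flora, Ualani, Vikram, and Ione each take €540,000; Xiulan's €540,000 share passes to Xiulan's issue.
Xiulan's share (€540,000) is divided into 2 shares of €270,000: Hamish and Oren each take €270,000.

Oren receives €270,000.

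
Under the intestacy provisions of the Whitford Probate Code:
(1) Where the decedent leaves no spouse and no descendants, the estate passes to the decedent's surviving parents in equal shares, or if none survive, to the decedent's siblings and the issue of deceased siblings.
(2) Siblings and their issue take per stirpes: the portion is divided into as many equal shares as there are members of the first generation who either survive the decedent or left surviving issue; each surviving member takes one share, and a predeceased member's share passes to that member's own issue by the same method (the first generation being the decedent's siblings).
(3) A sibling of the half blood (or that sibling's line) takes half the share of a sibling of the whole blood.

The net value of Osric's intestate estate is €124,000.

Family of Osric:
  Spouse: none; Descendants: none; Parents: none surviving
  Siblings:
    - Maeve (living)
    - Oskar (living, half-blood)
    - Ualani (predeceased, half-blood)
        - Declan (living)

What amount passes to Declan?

The entire €124,000 passes to the siblings and their issue.
Counting each half-blood sibling's line as half a unit, there are 2 units in €124,000, so one unit is €62,000. Whole-blood lines (Maeve) take €62,000 each; half-blood lines (Oskar and Ualani) take €31,000 each.
Ualani's share (€31,000) passes entirely to Declan.

Declan receives €31,000.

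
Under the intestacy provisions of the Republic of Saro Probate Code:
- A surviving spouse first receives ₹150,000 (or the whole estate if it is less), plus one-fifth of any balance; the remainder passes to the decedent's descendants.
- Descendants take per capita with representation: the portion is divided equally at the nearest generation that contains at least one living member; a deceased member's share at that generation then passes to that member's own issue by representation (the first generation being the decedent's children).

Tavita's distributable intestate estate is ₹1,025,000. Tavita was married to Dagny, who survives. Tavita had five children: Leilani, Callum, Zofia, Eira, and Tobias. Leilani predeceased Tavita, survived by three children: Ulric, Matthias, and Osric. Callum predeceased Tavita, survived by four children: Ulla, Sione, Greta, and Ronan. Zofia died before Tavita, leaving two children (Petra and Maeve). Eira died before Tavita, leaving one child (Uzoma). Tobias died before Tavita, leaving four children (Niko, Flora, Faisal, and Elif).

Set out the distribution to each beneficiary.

Dagny first takes ₹150,000, leaving a balance of ₹875,000. Dagny then takes one-fifth of the balance (₹175,000), for a total of ₹325,000. The remaining ₹700,000 passes to the descendants.
No child survives, so the initial division is made at the grandchildren's generation.
The descendants' portion (₹700,000) is divided into 14 shares of ₹50,000: Ulric, Matthias, Osric, Ulla, Sione, Greta, Ronan, Petra, Maeve, Uzoma, Niko, Flora, Faisal, and Elif each take ₹50,000.

Dagny: ₹325,000; Ulric: ₹50,000; Matthias: ₹50,000; Osric: ₹50,000; Ulla: ₹50,000; Sione: ₹50,000; Greta: ₹50,000; Ronan: ₹50,000; Petra: ₹50,000; Maeve: ₹50,000; Uzoma: ₹50,000; Niko: ₹50,000; Flora: ₹50,000; Faisal: ₹50,000; Elif: ₹50,000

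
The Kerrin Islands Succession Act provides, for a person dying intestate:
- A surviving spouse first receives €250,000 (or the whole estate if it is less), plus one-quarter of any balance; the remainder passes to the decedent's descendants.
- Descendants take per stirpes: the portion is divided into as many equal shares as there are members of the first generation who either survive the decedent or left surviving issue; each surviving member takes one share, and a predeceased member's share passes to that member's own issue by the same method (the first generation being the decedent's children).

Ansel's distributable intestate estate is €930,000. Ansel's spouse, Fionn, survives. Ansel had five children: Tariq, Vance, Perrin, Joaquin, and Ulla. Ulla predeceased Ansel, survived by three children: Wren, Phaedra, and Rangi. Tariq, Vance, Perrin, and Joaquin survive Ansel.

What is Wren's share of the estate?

Fionn first takes €250,000, leaving a balance of €680,000. Fionn then takes one-quarter of the balance (€170,000), for a total of €420,000. The remaining €510,000 passes to the descendants.
The descendants' portion (€510,000) is divided into 5 shares of €102,000: Tariq, Vance, Perrin, and Joaquin each take €102,000; Ulla's €102,000 share passes to Ulla's issue.
Ulla's share (€102,000) is divided into 3 shares of €34,000: Wren, Phaedra, and Rangi each take €34,000.

Wren receives €34,000.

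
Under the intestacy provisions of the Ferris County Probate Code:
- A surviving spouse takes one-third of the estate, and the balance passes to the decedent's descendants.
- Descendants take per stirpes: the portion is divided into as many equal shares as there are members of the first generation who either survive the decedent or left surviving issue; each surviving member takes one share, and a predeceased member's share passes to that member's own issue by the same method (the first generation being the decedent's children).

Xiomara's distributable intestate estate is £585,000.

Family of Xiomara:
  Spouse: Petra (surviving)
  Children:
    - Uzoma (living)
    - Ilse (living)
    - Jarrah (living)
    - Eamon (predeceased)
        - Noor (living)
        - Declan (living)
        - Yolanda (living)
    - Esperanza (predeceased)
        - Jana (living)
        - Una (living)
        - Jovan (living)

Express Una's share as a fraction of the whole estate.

Una receives 2/45 of the estate.

Petra takes one-third of £585,000 = £195,000. The remaining £390,000 passes to the descendants.
The descendants' portion (£390,000) is divided into 5 shares of £78,000: Uzoma, Ilse, and Jarrah each take £78,000; Eamon's £78,000 share passes to Eamon's issue; Esperanza's £78,000 share passes to Esperanza's issue.
Eamon's share (£78,000) is divided into 3 shares of £26,000: Noor, Declan, and Yolanda each take £26,000.
Esperanza's share (£78,000) is divided into 3 shares of £26,000: Jana, Una, and Jovan each take £26,000.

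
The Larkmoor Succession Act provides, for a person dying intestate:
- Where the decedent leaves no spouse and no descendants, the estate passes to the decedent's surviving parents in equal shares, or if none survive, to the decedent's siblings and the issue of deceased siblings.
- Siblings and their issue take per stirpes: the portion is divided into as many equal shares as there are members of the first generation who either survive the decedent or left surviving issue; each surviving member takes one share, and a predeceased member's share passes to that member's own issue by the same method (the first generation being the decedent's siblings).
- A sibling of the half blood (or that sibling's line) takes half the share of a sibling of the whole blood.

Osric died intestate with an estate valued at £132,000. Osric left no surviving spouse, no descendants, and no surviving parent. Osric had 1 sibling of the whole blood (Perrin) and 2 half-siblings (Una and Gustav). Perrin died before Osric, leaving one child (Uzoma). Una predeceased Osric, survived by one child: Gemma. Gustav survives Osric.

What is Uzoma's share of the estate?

The entire £132,000 passes to the siblings and their issue.
Counting each half-blood sibling's line as half a unit, there are 2 units in £132,000, so one unit is £66,000. Whole-blood lines (Perrin) take £66,000 each; half-blood lines (Una and Gustav) take £33,000 each.
Perrin's share (£66,000) passes entirely to Uzoma.
Una's share (£33,000) passes entirely to Gemma.

Uzoma receives £66,000.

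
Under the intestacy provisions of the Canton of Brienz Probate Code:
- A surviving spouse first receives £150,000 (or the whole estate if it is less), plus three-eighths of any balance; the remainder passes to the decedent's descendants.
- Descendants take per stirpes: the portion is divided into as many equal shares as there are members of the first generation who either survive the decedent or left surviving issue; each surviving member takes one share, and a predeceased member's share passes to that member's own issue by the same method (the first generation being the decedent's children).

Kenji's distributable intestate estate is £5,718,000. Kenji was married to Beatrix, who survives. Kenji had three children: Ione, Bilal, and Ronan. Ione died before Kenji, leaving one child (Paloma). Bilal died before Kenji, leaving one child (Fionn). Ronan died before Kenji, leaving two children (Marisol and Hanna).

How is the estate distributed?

Beatrix first takes £150,000, leaving a balance of £5,568,000. Beatrix then takes three-eighths of the balance (£2,088,000), for a total of £2,238,000. The remaining £3,480,000 passes to the descendants.
The descendants' portion (£3,480,000) is divided into 3 shares of £1,160,000: Ione's £1,160,000 share passes to Ione's issue; Bilal's £1,160,000 share passes to Bilal's issue; Ronan's £1,160,000 share passes to Ronan's issue.
Ione's share (£1,160,000) passes entirely to Paloma.
Bilal's share (£1,160,000) passes entirely to Fionn.
Ronan's share (£1,160,000) is divided into 2 shares of £580,000: Marisol and Hanna each take £580,000.

Beatrix: £2,238,000; Paloma: £1,160,000; Fionn: £1,160,000; Marisol: £580,000; Hanna: £580,000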